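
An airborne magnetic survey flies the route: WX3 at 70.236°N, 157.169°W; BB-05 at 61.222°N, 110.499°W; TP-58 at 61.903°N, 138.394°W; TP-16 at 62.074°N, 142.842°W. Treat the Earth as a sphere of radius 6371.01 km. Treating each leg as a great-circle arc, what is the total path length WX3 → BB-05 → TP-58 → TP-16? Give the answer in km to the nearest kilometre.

3982 km

WX3→BB-05: c = 0.358094 rad, d = 2281.42 km
BB-05→TP-58: c = 0.230358 rad, d = 1467.61 km
TP-58→TP-16: c = 0.036575 rad, d = 233.02 km
Total = 2281.42 + 1467.61 + 233.02 = 3982.05 km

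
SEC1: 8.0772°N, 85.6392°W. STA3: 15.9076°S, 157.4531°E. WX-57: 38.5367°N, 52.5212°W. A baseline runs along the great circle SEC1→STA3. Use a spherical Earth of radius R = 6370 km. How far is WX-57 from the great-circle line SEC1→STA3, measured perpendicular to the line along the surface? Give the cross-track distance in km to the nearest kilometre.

2677 km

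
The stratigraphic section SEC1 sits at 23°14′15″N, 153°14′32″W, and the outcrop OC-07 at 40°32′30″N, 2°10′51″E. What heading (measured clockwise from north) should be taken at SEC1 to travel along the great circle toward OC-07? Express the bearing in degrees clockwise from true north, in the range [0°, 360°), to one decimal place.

20.0°

SEC1: φ = +23.23750°, λ = -153.24222°
OC-07: φ = +40.54167°, λ = +2.18083°
Δλ = 155.4231°
y = sin Δλ · cos φ₂ = 0.316068
x = cos φ₁ sin φ₂ − sin φ₁ cos φ₂ cos Δλ = 0.869935
θ = atan2(y, x) = 19.9673° → 19.9673° (mod 360°)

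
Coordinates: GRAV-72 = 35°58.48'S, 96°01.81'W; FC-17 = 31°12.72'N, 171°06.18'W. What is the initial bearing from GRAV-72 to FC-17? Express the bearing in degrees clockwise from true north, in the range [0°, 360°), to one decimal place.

303.6°

GRAV-72: φ = -35.97467°, λ = -96.03017°
FC-17: φ = +31.21200°, λ = -171.10300°
Δλ = -75.0728°
y = sin Δλ · cos φ₂ = -0.826394
x = cos φ₁ sin φ₂ − sin φ₁ cos φ₂ cos Δλ = 0.548786
θ = atan2(y, x) = -56.4129° → 303.5871° (mod 360°)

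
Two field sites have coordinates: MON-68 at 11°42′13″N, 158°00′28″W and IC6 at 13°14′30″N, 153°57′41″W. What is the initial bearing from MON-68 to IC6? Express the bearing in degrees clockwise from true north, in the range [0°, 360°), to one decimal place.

MON-68: φ = +11.70361°, λ = -158.00778°
IC6: φ = +13.24167°, λ = -153.96139°
Δλ = 4.0464°
y = sin Δλ · cos φ₂ = 0.068688
x = cos φ₁ sin φ₂ − sin φ₁ cos φ₂ cos Δλ = 0.027333
θ = atan2(y, x) = 68.3008° → 68.3008° (mod 360°)

68.3°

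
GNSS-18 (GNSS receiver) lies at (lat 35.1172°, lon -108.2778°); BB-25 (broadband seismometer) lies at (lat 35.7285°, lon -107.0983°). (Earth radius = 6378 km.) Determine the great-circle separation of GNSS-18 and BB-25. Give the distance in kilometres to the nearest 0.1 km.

126.8 km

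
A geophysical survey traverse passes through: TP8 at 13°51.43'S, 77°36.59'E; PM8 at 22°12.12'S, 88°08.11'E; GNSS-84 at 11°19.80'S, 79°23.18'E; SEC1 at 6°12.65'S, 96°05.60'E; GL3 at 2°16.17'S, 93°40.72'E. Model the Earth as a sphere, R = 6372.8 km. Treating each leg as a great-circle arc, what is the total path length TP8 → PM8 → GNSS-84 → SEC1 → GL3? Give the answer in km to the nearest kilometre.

5409 km

TP8: φ = -13.85717°, λ = +77.60983°
PM8: φ = -22.20200°, λ = +88.13517°
GNSS-84: φ = -11.33000°, λ = +79.38633°
SEC1: φ = -6.21083°, λ = +96.09333°
GL3: φ = -2.26950°, λ = +93.67867°
TP8→PM8: c = 0.227259 rad, d = 1448.28 km
PM8→GNSS-84: c = 0.239367 rad, d = 1525.44 km
GNSS-84→SEC1: c = 0.301594 rad, d = 1922.00 km
SEC1→GL3: c = 0.080608 rad, d = 513.70 km
Total = 1448.28 + 1525.44 + 1922.00 + 513.70 = 5409.41 km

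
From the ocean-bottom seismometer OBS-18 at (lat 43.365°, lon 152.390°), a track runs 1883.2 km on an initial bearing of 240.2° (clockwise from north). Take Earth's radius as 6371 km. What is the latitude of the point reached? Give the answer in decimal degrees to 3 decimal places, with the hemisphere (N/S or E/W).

δ = d/R = 1883.2/6371 = 0.295589 rad
φ₂ = arcsin(sin φ₁ cos δ + cos φ₁ sin δ cos θ)
   = arcsin(0.68664·0.95663 + 0.72699·0.29130·-0.49697) = 33.47802°
λ₂ = λ₁ + atan2(sin θ sin δ cos φ₁, cos δ − sin φ₁ sin φ₂) = 134.74839°

33.478°N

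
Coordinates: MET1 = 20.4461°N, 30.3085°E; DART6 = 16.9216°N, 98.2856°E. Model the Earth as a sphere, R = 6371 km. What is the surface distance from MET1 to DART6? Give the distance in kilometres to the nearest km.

Δφ = -3.5245°,  Δλ = 67.9771°
a = sin²(Δφ/2) + cos φ₁ cos φ₂ sin²(Δλ/2) = 0.281091
c = 2·arcsin(√a) = 1.117626 rad = 64.0353°
d = R·c = 6371 × 1.117626 = 7120.4 km

7120 km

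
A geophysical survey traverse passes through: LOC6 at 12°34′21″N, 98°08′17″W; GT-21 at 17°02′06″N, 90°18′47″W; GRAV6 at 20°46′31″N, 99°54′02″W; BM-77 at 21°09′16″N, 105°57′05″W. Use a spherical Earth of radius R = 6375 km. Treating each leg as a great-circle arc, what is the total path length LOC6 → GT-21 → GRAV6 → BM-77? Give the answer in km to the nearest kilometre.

2698 km

LOC6: φ = +12.57250°, λ = -98.13806°
GT-21: φ = +17.03500°, λ = -90.31306°
GRAV6: φ = +20.77528°, λ = -99.90056°
BM-77: φ = +21.15444°, λ = -105.95139°
LOC6→GT-21: c = 0.153258 rad, d = 977.02 km
GT-21→GRAV6: c = 0.171185 rad, d = 1091.31 km
GRAV6→BM-77: c = 0.098831 rad, d = 630.05 km
Total = 977.02 + 1091.31 + 630.05 = 2698.37 km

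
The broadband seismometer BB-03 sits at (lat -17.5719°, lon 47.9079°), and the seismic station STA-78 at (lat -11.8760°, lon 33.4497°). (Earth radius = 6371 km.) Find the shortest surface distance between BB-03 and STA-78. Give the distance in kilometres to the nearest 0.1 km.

Δφ = 5.6959°,  Δλ = -14.4582°
a = sin²(Δφ/2) + cos φ₁ cos φ₂ sin²(Δλ/2) = 0.017242
c = 2·arcsin(√a) = 0.263375 rad = 15.0903°
d = R·c = 6371 × 0.263375 = 1678.0 km

1678.0 km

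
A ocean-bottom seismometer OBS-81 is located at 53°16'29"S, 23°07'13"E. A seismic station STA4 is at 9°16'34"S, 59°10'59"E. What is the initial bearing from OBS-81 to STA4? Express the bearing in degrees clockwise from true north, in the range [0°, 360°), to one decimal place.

OBS-81: φ = -53.27472°, λ = +23.12028°
STA4: φ = -9.27611°, λ = +59.18306°
Δλ = 36.0628°
y = sin Δλ · cos φ₂ = 0.580973
x = cos φ₁ sin φ₂ − sin φ₁ cos φ₂ cos Δλ = 0.543058
θ = atan2(y, x) = 46.9320° → 46.9320° (mod 360°)

46.9°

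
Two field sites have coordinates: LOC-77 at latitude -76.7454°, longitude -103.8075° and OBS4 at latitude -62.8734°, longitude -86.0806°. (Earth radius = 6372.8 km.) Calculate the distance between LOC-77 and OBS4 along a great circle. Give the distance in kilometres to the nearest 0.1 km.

Δφ = 13.8720°,  Δλ = 17.7269°
a = sin²(Δφ/2) + cos φ₁ cos φ₂ sin²(Δλ/2) = 0.017065
c = 2·arcsin(√a) = 0.262015 rad = 15.0124°
d = R·c = 6372.8 × 0.262015 = 1669.8 km

1669.8 km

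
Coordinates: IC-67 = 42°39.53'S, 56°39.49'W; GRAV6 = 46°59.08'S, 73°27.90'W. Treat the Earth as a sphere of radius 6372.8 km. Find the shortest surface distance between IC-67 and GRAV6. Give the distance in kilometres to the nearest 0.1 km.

1407.1 km

IC-67: φ = -42.65883°, λ = -56.65817°
GRAV6: φ = -46.98467°, λ = -73.46500°
Δφ = -4.3258°,  Δλ = -16.8068°
a = sin²(Δφ/2) + cos φ₁ cos φ₂ sin²(Δλ/2) = 0.012139
c = 2·arcsin(√a) = 0.220804 rad = 12.6511°
d = R·c = 6372.8 × 0.220804 = 1407.1 km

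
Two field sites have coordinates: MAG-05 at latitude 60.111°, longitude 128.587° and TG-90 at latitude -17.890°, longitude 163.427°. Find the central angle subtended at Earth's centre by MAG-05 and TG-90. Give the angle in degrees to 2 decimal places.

82.94°

Δφ = -78.0010°,  Δλ = 34.8400°
a = sin²(Δφ/2) + cos φ₁ cos φ₂ sin²(Δλ/2) = 0.438555
c = 2·arcsin(√a) = 1.447595 rad = 82.9411°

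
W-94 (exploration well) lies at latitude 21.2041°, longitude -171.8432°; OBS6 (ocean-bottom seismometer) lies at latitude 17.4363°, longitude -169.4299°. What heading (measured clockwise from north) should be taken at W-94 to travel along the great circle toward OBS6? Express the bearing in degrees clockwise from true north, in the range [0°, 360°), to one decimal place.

148.4°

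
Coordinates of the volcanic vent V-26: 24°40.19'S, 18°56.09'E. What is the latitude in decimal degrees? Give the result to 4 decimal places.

24.6698°S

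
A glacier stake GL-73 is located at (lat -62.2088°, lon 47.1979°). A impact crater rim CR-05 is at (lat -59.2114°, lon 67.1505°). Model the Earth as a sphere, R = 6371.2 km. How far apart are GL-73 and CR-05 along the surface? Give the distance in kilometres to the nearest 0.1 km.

1130.2 km

Δφ = 2.9974°,  Δλ = 19.9526°
a = sin²(Δφ/2) + cos φ₁ cos φ₂ sin²(Δλ/2) = 0.007847
c = 2·arcsin(√a) = 0.177397 rad = 10.1641°
d = R·c = 6371.2 × 0.177397 = 1130.2 km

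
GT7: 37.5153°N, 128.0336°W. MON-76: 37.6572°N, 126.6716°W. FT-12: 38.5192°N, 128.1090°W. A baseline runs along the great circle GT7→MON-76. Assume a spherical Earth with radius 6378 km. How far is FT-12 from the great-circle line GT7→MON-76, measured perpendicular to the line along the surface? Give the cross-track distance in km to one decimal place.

δ₁₃ = central angle GT7→FT-12 = 0.017552 rad  (haversine)
θ₁₃ = bearing GT7→FT-12 = 356.637°,  θ₁₂ = bearing GT7→MON-76 = 82.095°
dₓₜ = R·arcsin(sin δ₁₃ · sin(θ₁₃ − θ₁₂)) = 6378·arcsin(0.01755·sin(274.542°)) = -111.595 km
|dₓₜ| = 111.595 km

111.6 km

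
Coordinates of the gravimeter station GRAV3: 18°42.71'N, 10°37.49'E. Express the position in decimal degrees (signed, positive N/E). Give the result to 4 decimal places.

lat: 18.7118° N → +18.7118°
lon: 10.6248° E → +10.6248°

+18.7118°, +10.6248°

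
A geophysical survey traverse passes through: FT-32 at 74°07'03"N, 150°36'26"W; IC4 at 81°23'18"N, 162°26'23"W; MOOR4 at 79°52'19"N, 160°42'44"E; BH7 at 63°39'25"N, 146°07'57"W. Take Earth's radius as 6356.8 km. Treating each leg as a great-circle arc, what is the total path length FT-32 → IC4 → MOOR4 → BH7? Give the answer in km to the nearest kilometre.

3933 km

FT-32: φ = +74.11750°, λ = -150.60722°
IC4: φ = +81.38833°, λ = -162.43972°
MOOR4: φ = +79.87194°, λ = +160.71222°
BH7: φ = +63.65694°, λ = -146.13250°
FT-32→IC4: c = 0.133604 rad, d = 849.29 km
IC4→MOOR4: c = 0.105978 rad, d = 673.68 km
MOOR4→BH7: c = 0.379148 rad, d = 2410.17 km
Total = 849.29 + 673.68 + 2410.17 = 3933.14 km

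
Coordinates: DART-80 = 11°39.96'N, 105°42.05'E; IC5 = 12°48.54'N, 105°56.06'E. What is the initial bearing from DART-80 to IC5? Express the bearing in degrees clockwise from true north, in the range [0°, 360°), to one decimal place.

DART-80: φ = +11.66600°, λ = +105.70083°
IC5: φ = +12.80900°, λ = +105.93433°
Δλ = 0.2335°
y = sin Δλ · cos φ₂ = 0.003974
x = cos φ₁ sin φ₂ − sin φ₁ cos φ₂ cos Δλ = 0.019949
θ = atan2(y, x) = 11.2658° → 11.2658° (mod 360°)

11.3°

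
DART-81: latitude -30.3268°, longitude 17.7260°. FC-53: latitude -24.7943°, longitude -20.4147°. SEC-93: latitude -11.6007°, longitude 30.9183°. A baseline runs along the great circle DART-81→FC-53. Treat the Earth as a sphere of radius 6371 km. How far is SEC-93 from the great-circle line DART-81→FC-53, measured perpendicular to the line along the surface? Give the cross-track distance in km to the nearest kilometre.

1991 km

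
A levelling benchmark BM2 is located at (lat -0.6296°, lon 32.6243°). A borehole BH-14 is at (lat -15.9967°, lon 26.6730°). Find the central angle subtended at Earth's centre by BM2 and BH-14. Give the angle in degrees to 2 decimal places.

16.45°

Δφ = -15.3671°,  Δλ = -5.9513°
a = sin²(Δφ/2) + cos φ₁ cos φ₂ sin²(Δλ/2) = 0.020466
c = 2·arcsin(√a) = 0.287107 rad = 16.4500°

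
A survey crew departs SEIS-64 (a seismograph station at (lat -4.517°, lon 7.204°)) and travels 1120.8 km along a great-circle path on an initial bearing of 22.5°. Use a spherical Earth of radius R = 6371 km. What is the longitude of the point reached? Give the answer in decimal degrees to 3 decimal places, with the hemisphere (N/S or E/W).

11.058°E

δ = d/R = 1120.8/6371 = 0.175922 rad
φ₂ = arcsin(sin φ₁ cos δ + cos φ₁ sin δ cos θ)
   = arcsin(-0.07875·0.98457 + 0.99689·0.17502·0.92388) = 4.79853°
λ₂ = λ₁ + atan2(sin θ sin δ cos φ₁, cos δ − sin φ₁ sin φ₂) = 11.05783°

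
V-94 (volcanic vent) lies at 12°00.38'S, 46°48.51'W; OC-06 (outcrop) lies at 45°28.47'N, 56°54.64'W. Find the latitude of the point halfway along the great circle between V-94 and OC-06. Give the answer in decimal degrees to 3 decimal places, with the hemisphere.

16.794°N

V-94: φ = -12.00633°, λ = -46.80850°
OC-06: φ = +45.47450°, λ = -56.91067°
Bx = cos φ₂ cos Δλ = 0.690355,  By = cos φ₂ sin Δλ = -0.122998
φₘ = atan2(sin φ₁ + sin φ₂, √((cos φ₁ + Bx)² + By²)) = 16.79397°
λₘ = λ₁ + atan2(By, cos φ₁ + Bx) = -51.02464°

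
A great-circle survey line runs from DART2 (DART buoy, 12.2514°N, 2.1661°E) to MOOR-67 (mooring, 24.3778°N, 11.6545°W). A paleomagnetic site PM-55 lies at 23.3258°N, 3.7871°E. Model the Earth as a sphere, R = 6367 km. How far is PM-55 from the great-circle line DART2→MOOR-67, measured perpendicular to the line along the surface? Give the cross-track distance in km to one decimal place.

989.4 km

δ₁₃ = central angle DART2→PM-55 = 0.195145 rad  (haversine)
θ₁₃ = bearing DART2→PM-55 = 7.698°,  θ₁₂ = bearing DART2→MOOR-67 = 314.746°
dₓₜ = R·arcsin(sin δ₁₃ · sin(θ₁₃ − θ₁₂)) = 6367·arcsin(0.19391·sin(-307.048°)) = 989.370 km
|dₓₜ| = 989.370 km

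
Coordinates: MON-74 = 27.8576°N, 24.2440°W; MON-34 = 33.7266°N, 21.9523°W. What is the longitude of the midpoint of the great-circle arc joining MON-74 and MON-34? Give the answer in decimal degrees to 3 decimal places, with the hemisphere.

23.133°W

Bx = cos φ₂ cos Δλ = 0.831031,  By = cos φ₂ sin Δλ = 0.033257
φₘ = atan2(sin φ₁ + sin φ₂, √((cos φ₁ + Bx)² + By²)) = 30.79713°
λₘ = λ₁ + atan2(By, cos φ₁ + Bx) = -23.13316°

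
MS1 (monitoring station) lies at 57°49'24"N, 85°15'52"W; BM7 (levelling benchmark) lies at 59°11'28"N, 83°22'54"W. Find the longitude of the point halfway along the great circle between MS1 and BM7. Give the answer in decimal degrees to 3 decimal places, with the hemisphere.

84.341°W

MS1: φ = +57.82333°, λ = -85.26444°
BM7: φ = +59.19111°, λ = -83.38167°
Bx = cos φ₂ cos Δλ = 0.511900,  By = cos φ₂ sin Δλ = 0.016827
φₘ = atan2(sin φ₁ + sin φ₂, √((cos φ₁ + Bx)² + By²)) = 58.51067°
λₘ = λ₁ + atan2(By, cos φ₁ + Bx) = -84.34140°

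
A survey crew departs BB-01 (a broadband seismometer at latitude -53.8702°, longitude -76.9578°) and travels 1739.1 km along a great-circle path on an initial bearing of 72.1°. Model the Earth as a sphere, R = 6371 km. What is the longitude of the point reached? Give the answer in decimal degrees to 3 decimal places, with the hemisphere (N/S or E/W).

δ = d/R = 1739.1/6371 = 0.272971 rad
φ₂ = arcsin(sin φ₁ cos δ + cos φ₁ sin δ cos θ)
   = arcsin(-0.80768·0.96297 + 0.58962·0.26959·0.30736) = -46.79607°
λ₂ = λ₁ + atan2(sin θ sin δ cos φ₁, cos δ − sin φ₁ sin φ₂) = -54.94973°

54.950°W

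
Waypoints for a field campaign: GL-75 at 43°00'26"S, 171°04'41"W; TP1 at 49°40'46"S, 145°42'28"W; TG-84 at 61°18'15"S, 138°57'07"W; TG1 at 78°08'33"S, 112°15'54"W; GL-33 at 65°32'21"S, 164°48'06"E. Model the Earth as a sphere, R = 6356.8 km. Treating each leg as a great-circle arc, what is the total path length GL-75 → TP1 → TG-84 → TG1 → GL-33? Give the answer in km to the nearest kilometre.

GL-75: φ = -43.00722°, λ = -171.07806°
TP1: φ = -49.67944°, λ = -145.70778°
TG-84: φ = -61.30417°, λ = -138.95194°
TG1: φ = -78.14250°, λ = -112.26500°
GL-33: φ = -65.53917°, λ = +164.80167°
GL-75→TP1: c = 0.325181 rad, d = 2067.11 km
TP1→TG-84: c = 0.213331 rad, d = 1356.10 km
TG-84→TG1: c = 0.328226 rad, d = 2086.47 km
TG1→GL-33: c = 0.448061 rad, d = 2848.24 km
Total = 2067.11 + 1356.10 + 2086.47 + 2848.24 = 8357.92 km

8358 km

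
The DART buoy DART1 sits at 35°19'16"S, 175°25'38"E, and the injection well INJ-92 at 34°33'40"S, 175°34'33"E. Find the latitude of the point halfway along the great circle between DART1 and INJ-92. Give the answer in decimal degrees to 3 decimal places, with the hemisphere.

DART1: φ = -35.32111°, λ = +175.42722°
INJ-92: φ = -34.56111°, λ = +175.57583°
Bx = cos φ₂ cos Δλ = 0.823519,  By = cos φ₂ sin Δλ = 0.002136
φₘ = atan2(sin φ₁ + sin φ₂, √((cos φ₁ + Bx)² + By²)) = -34.94113°
λₘ = λ₁ + atan2(By, cos φ₁ + Bx) = 175.50187°

34.941°S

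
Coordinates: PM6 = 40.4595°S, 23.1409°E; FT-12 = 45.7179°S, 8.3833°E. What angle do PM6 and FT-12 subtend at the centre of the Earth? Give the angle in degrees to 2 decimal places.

11.97°

Δφ = -5.2584°,  Δλ = -14.7576°
a = sin²(Δφ/2) + cos φ₁ cos φ₂ sin²(Δλ/2) = 0.010866
c = 2·arcsin(√a) = 0.208863 rad = 11.9669°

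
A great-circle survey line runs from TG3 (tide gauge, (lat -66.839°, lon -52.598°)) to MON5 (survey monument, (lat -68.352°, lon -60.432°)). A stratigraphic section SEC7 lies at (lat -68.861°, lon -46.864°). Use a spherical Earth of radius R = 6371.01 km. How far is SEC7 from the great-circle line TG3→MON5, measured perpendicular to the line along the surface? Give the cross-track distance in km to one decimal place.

δ₁₃ = central angle TG3→SEC7 = 0.051627 rad  (haversine)
θ₁₃ = bearing TG3→SEC7 = 135.716°,  θ₁₂ = bearing TG3→MON5 = 239.542°
dₓₜ = R·arcsin(sin δ₁₃ · sin(θ₁₃ − θ₁₂)) = 6371.01·arcsin(0.05160·sin(-103.826°)) = -319.375 km
|dₓₜ| = 319.375 km

319.4 km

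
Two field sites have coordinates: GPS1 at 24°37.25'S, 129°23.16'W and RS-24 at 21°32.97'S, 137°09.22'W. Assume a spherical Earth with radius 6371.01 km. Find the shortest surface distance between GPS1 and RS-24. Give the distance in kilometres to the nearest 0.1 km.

GPS1: φ = -24.62083°, λ = -129.38600°
RS-24: φ = -21.54950°, λ = -137.15367°
Δφ = 3.0713°,  Δλ = -7.7677°
a = sin²(Δφ/2) + cos φ₁ cos φ₂ sin²(Δλ/2) = 0.004597
c = 2·arcsin(√a) = 0.135713 rad = 7.7758°
d = R·c = 6371.01 × 0.135713 = 864.6 km

864.6 km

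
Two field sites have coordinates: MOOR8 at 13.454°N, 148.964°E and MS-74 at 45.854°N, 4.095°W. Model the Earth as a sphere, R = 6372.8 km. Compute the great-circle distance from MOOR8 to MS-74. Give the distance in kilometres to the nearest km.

12892 km

Δφ = 32.4000°,  Δλ = -153.0590°
a = sin²(Δφ/2) + cos φ₁ cos φ₂ sin²(Δλ/2) = 0.718455
c = 2·arcsin(√a) = 2.022957 rad = 115.9069°
d = R·c = 6372.8 × 2.022957 = 12891.9 km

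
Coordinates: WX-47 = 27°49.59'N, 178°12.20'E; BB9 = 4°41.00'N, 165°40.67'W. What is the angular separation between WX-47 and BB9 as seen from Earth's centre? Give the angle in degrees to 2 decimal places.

WX-47: φ = +27.82650°, λ = +178.20333°
BB9: φ = +4.68333°, λ = -165.67783°
Δφ = -23.1432°,  Δλ = 16.1188°
a = sin²(Δφ/2) + cos φ₁ cos φ₂ sin²(Δλ/2) = 0.057562
c = 2·arcsin(√a) = 0.484570 rad = 27.7638°

27.76°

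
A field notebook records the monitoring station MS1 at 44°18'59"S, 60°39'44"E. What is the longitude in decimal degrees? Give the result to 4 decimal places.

60.6622°E

60° + 39′/60 + 44″/3600 = 60 + 0.65000 + 0.01222 = 60.6622°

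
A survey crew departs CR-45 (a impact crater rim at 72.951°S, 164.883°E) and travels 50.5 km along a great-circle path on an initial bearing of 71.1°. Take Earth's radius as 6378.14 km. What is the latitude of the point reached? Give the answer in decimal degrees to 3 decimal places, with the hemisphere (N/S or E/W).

δ = d/R = 50.5/6378.14 = 0.007918 rad
φ₂ = arcsin(sin φ₁ cos δ + cos φ₁ sin δ cos θ)
   = arcsin(-0.95605·0.99997 + 0.29319·0.00792·0.32392) = -72.79886°
λ₂ = λ₁ + atan2(sin θ sin δ cos φ₁, cos δ − sin φ₁ sin φ₂) = 166.33445°

72.799°S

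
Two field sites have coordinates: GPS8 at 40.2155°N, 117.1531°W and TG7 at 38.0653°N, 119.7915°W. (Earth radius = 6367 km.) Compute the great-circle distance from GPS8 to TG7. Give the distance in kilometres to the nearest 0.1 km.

Δφ = -2.1502°,  Δλ = -2.6384°
a = sin²(Δφ/2) + cos φ₁ cos φ₂ sin²(Δλ/2) = 0.000671
c = 2·arcsin(√a) = 0.051802 rad = 2.9680°
d = R·c = 6367 × 0.051802 = 329.8 km

329.8 km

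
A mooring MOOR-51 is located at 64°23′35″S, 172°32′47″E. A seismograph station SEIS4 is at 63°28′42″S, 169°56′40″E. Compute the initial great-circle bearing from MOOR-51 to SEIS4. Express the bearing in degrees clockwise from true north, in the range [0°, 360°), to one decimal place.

307.5°

MOOR-51: φ = -64.39306°, λ = +172.54639°
SEIS4: φ = -63.47833°, λ = +169.94444°
Δλ = -2.6019°
y = sin Δλ · cos φ₂ = -0.020271
x = cos φ₁ sin φ₂ − sin φ₁ cos φ₂ cos Δλ = 0.015549
θ = atan2(y, x) = -52.5101° → 307.4899° (mod 360°)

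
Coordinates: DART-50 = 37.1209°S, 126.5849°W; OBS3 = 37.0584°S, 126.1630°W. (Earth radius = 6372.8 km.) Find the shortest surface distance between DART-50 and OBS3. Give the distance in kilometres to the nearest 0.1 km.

Δφ = 0.0625°,  Δλ = 0.4219°
a = sin²(Δφ/2) + cos φ₁ cos φ₂ sin²(Δλ/2) = 0.000009
c = 2·arcsin(√a) = 0.005974 rad = 0.3423°
d = R·c = 6372.8 × 0.005974 = 38.1 km

38.1 km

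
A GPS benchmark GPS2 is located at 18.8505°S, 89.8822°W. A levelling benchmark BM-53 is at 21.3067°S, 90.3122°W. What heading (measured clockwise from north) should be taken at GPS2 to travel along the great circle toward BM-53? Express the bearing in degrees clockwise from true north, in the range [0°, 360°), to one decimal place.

189.3°

Δλ = -0.4300°
y = sin Δλ · cos φ₂ = -0.006992
x = cos φ₁ sin φ₂ − sin φ₁ cos φ₂ cos Δλ = -0.042864
θ = atan2(y, x) = -170.7357° → 189.2643° (mod 360°)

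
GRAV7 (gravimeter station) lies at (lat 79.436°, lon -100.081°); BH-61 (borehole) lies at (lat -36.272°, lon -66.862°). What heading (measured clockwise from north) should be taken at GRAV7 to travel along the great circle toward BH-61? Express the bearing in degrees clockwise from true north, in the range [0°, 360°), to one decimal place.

Δλ = 33.2190°
y = sin Δλ · cos φ₂ = 0.441679
x = cos φ₁ sin φ₂ − sin φ₁ cos φ₂ cos Δλ = -0.771500
θ = atan2(y, x) = 150.2091° → 150.2091° (mod 360°)

150.2°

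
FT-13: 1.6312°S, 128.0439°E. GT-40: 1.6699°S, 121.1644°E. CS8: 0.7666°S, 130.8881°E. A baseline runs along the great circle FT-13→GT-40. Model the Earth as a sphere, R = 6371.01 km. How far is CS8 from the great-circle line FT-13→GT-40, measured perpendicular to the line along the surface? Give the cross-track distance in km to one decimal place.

93.6 km

δ₁₃ = central angle FT-13→CS8 = 0.051873 rad  (haversine)
θ₁₃ = bearing FT-13→CS8 = 73.121°,  θ₁₂ = bearing FT-13→GT-40 = 269.579°
dₓₜ = R·arcsin(sin δ₁₃ · sin(θ₁₃ − θ₁₂)) = 6371.01·arcsin(0.05185·sin(-196.458°)) = 93.589 km
|dₓₜ| = 93.589 km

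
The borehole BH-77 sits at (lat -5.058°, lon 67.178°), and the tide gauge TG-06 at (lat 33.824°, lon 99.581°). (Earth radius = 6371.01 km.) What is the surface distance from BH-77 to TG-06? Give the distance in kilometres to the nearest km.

5503 km

Δφ = 38.8820°,  Δλ = 32.4030°
a = sin²(Δφ/2) + cos φ₁ cos φ₂ sin²(Δλ/2) = 0.175202
c = 2·arcsin(√a) = 0.863743 rad = 49.4889°
d = R·c = 6371.01 × 0.863743 = 5502.9 km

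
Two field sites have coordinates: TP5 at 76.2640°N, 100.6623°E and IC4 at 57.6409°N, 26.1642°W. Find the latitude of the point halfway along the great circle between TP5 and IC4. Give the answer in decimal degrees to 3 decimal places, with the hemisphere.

76.487°N

Bx = cos φ₂ cos Δλ = -0.320810,  By = cos φ₂ sin Δλ = -0.428422
φₘ = atan2(sin φ₁ + sin φ₂, √((cos φ₁ + Bx)² + By²)) = 76.48665°
λₘ = λ₁ + atan2(By, cos φ₁ + Bx) = -0.34860°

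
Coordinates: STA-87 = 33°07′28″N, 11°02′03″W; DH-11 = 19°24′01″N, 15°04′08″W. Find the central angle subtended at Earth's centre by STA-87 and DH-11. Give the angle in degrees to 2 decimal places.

14.19°

STA-87: φ = +33.12444°, λ = -11.03417°
DH-11: φ = +19.40028°, λ = -15.06889°
Δφ = -13.7242°,  Δλ = -4.0347°
a = sin²(Δφ/2) + cos φ₁ cos φ₂ sin²(Δλ/2) = 0.015254
c = 2·arcsin(√a) = 0.247649 rad = 14.1892°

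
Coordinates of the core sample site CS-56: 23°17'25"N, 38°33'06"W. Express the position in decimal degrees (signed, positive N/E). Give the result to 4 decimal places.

+23.2903°, -38.5517°

lat: 23.2903° N → +23.2903°
lon: 38.5517° W → -38.5517°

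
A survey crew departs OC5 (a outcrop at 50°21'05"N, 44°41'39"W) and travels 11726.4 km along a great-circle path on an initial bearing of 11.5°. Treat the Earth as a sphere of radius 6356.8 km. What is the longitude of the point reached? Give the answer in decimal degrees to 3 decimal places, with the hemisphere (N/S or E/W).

123.254°E

OC5: φ = +50.35139°, λ = -44.69417°
δ = d/R = 11726.4/6356.8 = 1.844702 rad
φ₂ = arcsin(sin φ₁ cos δ + cos φ₁ sin δ cos θ)
   = arcsin(0.76997·-0.27049 + 0.63808·0.96272·0.97992) = 23.18409°
λ₂ = λ₁ + atan2(sin θ sin δ cos φ₁, cos δ − sin φ₁ sin φ₂) = 123.25395°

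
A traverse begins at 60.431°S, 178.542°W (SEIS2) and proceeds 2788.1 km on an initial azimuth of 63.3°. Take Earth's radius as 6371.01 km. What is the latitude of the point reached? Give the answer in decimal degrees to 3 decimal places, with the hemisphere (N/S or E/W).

43.934°S

δ = d/R = 2788.1/6371.01 = 0.437623 rad
φ₂ = arcsin(sin φ₁ cos δ + cos φ₁ sin δ cos θ)
   = arcsin(-0.86976·0.90576 + 0.49347·0.42379·0.44932) = -43.93424°
λ₂ = λ₁ + atan2(sin θ sin δ cos φ₁, cos δ − sin φ₁ sin φ₂) = -146.82439°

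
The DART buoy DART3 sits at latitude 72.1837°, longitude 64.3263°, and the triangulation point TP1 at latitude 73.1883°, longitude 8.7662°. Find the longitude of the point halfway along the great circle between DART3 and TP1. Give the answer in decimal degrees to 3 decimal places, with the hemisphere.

Bx = cos φ₂ cos Δλ = 0.163570,  By = cos φ₂ sin Δλ = -0.238531
φₘ = atan2(sin φ₁ + sin φ₂, √((cos φ₁ + Bx)² + By²)) = 74.57932°
λₘ = λ₁ + atan2(By, cos φ₁ + Bx) = 37.39504°

37.395°E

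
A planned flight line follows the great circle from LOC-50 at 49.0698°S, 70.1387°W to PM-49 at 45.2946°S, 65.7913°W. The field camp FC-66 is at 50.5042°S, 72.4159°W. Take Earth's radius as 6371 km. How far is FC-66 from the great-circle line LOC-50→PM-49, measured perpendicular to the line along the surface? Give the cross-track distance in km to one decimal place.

20.6 km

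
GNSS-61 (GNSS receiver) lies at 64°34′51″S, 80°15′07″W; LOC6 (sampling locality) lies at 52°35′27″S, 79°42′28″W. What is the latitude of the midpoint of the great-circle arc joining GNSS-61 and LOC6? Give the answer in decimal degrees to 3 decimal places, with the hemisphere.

58.586°S

GNSS-61: φ = -64.58083°, λ = -80.25194°
LOC6: φ = -52.59083°, λ = -79.70778°
Bx = cos φ₂ cos Δλ = 0.607476,  By = cos φ₂ sin Δλ = 0.005770
φₘ = atan2(sin φ₁ + sin φ₂, √((cos φ₁ + Bx)² + By²)) = -58.58611°
λₘ = λ₁ + atan2(By, cos φ₁ + Bx) = -79.93308°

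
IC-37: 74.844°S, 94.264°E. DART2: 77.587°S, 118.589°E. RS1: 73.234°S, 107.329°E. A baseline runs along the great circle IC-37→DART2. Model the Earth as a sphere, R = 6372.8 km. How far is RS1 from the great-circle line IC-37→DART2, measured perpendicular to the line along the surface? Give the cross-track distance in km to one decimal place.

355.8 km

δ₁₃ = central angle IC-37→RS1 = 0.068527 rad  (haversine)
θ₁₃ = bearing IC-37→RS1 = 72.238°,  θ₁₂ = bearing IC-37→DART2 = 126.815°
dₓₜ = R·arcsin(sin δ₁₃ · sin(θ₁₃ − θ₁₂)) = 6372.8·arcsin(0.06847·sin(-54.577°)) = -355.778 km
|dₓₜ| = 355.778 km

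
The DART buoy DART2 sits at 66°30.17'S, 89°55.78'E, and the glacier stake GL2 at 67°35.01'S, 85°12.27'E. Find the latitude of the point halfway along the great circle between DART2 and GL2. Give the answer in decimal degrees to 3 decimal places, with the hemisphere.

67.061°S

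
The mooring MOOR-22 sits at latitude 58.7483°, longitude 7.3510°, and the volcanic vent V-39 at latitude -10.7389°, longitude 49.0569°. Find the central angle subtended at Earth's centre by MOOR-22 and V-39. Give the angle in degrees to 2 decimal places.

Δφ = -69.4872°,  Δλ = 41.7059°
a = sin²(Δφ/2) + cos φ₁ cos φ₂ sin²(Δλ/2) = 0.389380
c = 2·arcsin(√a) = 1.347711 rad = 77.2181°

77.22°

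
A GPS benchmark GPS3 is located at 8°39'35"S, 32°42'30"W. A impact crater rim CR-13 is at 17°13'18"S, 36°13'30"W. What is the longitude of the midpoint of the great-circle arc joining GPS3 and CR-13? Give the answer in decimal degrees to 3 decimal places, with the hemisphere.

34.436°W

GPS3: φ = -8.65972°, λ = -32.70833°
CR-13: φ = -17.22167°, λ = -36.22500°
Bx = cos φ₂ cos Δλ = 0.953368,  By = cos φ₂ sin Δλ = -0.058589
φₘ = atan2(sin φ₁ + sin φ₂, √((cos φ₁ + Bx)² + By²)) = -12.94658°
λₘ = λ₁ + atan2(By, cos φ₁ + Bx) = -34.43641°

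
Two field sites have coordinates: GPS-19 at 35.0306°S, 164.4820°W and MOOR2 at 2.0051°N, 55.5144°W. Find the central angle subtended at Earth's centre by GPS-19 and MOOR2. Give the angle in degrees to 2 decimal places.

Δφ = 37.0357°,  Δλ = 108.9676°
a = sin²(Δφ/2) + cos φ₁ cos φ₂ sin²(Δλ/2) = 0.643037
c = 2·arcsin(√a) = 1.860922 rad = 106.6230°

106.62°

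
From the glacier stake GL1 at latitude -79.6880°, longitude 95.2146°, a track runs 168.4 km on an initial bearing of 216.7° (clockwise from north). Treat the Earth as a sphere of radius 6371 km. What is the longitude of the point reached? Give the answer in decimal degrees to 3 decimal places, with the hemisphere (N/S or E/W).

δ = d/R = 168.4/6371 = 0.026432 rad
φ₂ = arcsin(sin φ₁ cos δ + cos φ₁ sin δ cos θ)
   = arcsin(-0.98385·0.99965 + 0.17901·0.02643·-0.80178) = -80.85783°
λ₂ = λ₁ + atan2(sin θ sin δ cos φ₁, cos δ − sin φ₁ sin φ₂) = 89.50940°

89.509°E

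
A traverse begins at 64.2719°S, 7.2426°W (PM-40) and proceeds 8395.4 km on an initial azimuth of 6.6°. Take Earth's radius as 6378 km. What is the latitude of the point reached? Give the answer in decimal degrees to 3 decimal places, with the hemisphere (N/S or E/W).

δ = d/R = 8395.4/6378 = 1.316306 rad
φ₂ = arcsin(sin φ₁ cos δ + cos φ₁ sin δ cos θ)
   = arcsin(-0.90086·0.25175 + 0.43410·0.96779·0.99337) = 10.98433°
λ₂ = λ₁ + atan2(sin θ sin δ cos φ₁, cos δ − sin φ₁ sin φ₂) = -0.73637°

10.984°N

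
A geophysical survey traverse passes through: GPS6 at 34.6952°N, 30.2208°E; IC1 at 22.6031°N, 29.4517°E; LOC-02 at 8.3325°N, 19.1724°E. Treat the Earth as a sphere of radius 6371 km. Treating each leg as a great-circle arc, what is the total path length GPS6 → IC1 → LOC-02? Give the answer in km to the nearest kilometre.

3276 km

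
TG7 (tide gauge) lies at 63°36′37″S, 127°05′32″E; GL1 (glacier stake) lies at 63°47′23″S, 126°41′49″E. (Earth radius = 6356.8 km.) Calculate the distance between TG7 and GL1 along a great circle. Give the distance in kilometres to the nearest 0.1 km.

TG7: φ = -63.61028°, λ = +127.09222°
GL1: φ = -63.78972°, λ = +126.69694°
Δφ = -0.1794°,  Δλ = -0.3953°
a = sin²(Δφ/2) + cos φ₁ cos φ₂ sin²(Δλ/2) = 0.000005
c = 2·arcsin(√a) = 0.004376 rad = 0.2507°
d = R·c = 6356.8 × 0.004376 = 27.8 km

27.8 km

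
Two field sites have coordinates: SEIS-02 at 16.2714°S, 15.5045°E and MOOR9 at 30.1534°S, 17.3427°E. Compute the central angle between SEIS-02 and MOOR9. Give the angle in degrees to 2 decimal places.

13.98°

Δφ = -13.8820°,  Δλ = 1.8382°
a = sin²(Δφ/2) + cos φ₁ cos φ₂ sin²(Δλ/2) = 0.014818
c = 2·arcsin(√a) = 0.244061 rad = 13.9836°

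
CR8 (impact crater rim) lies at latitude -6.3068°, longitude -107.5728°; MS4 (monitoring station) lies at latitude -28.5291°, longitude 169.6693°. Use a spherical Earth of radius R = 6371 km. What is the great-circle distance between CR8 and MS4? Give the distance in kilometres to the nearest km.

Δφ = -22.2223°,  Δλ = -82.7579°
a = sin²(Δφ/2) + cos φ₁ cos φ₂ sin²(Δλ/2) = 0.418725
c = 2·arcsin(√a) = 1.407521 rad = 80.6450°
d = R·c = 6371 × 1.407521 = 8967.3 km

8967 km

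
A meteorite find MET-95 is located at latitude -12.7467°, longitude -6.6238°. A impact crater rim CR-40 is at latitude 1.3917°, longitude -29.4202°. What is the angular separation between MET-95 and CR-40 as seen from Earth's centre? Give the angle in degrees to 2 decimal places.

26.68°

Δφ = 14.1384°,  Δλ = -22.7964°
a = sin²(Δφ/2) + cos φ₁ cos φ₂ sin²(Δλ/2) = 0.053228
c = 2·arcsin(√a) = 0.465620 rad = 26.6780°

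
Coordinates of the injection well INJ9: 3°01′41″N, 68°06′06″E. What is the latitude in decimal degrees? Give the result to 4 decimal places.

3.0281°N

3° + 1′/60 + 41″/3600 = 3 + 0.01667 + 0.01139 = 3.0281°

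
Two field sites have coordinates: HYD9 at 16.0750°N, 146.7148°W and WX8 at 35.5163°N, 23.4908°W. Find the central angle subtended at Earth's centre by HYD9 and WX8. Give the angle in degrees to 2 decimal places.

Δφ = 19.4413°,  Δλ = 123.2240°
a = sin²(Δφ/2) + cos φ₁ cos φ₂ sin²(Δλ/2) = 0.633839
c = 2·arcsin(√a) = 1.841779 rad = 105.5262°

105.53°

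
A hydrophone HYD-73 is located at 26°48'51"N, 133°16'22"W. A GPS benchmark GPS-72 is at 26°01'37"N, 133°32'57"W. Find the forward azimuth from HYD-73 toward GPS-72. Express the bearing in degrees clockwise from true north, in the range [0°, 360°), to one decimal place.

197.5°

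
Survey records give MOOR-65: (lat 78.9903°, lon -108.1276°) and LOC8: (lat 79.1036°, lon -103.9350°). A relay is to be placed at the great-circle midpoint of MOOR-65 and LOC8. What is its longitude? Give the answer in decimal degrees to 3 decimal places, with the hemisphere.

106.042°W

Bx = cos φ₂ cos Δλ = 0.188528,  By = cos φ₂ sin Δλ = 0.013820
φₘ = atan2(sin φ₁ + sin φ₂, √((cos φ₁ + Bx)² + By²)) = 79.05410°
λₘ = λ₁ + atan2(By, cos φ₁ + Bx) = -106.04201°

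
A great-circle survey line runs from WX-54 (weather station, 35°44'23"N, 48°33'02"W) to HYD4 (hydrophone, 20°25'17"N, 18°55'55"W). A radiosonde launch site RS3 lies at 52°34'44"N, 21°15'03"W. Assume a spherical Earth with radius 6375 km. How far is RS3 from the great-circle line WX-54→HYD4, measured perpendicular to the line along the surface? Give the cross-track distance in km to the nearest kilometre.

2700 km

WX-54: φ = +35.73972°, λ = -48.55056°
HYD4: φ = +20.42139°, λ = -18.93194°
RS3: φ = +52.57889°, λ = -21.25083°
δ₁₃ = central angle WX-54→RS3 = 0.445987 rad  (haversine)
θ₁₃ = bearing WX-54→RS3 = 40.250°,  θ₁₂ = bearing WX-54→HYD4 = 112.585°
dₓₜ = R·arcsin(sin δ₁₃ · sin(θ₁₃ − θ₁₂)) = 6375·arcsin(0.43135·sin(-72.335°)) = -2700.206 km
|dₓₜ| = 2700.206 km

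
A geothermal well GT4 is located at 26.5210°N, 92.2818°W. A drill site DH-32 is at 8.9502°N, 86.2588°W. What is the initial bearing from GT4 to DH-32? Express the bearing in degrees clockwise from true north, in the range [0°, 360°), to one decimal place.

160.9°

Δλ = 6.0230°
y = sin Δλ · cos φ₂ = 0.103650
x = cos φ₁ sin φ₂ − sin φ₁ cos φ₂ cos Δλ = -0.299449
θ = atan2(y, x) = 160.9074° → 160.9074° (mod 360°)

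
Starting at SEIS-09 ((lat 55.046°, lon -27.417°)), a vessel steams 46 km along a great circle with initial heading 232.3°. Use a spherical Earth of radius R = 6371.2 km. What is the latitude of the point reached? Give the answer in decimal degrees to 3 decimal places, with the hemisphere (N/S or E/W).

54.792°N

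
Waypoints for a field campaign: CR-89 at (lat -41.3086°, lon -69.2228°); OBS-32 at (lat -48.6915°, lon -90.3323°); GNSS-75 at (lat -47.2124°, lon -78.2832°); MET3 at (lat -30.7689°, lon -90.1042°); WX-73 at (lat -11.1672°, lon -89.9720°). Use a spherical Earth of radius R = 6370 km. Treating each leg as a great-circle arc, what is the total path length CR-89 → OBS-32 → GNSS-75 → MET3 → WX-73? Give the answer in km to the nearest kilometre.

7022 km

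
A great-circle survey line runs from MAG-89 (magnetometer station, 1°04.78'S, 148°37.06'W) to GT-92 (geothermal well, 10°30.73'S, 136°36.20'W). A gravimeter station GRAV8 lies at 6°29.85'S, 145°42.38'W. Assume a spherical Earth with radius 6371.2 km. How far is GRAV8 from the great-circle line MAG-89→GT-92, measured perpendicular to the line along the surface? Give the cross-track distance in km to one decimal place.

268.0 km

MAG-89: φ = -1.07967°, λ = -148.61767°
GT-92: φ = -10.51217°, λ = -136.60333°
GRAV8: φ = -6.49750°, λ = -145.70633°
δ₁₃ = central angle MAG-89→GRAV8 = 0.107285 rad  (haversine)
θ₁₃ = bearing MAG-89→GRAV8 = 151.883°,  θ₁₂ = bearing MAG-89→GT-92 = 128.755°
dₓₜ = R·arcsin(sin δ₁₃ · sin(θ₁₃ − θ₁₂)) = 6371.2·arcsin(0.10708·sin(23.127°)) = 268.039 km
|dₓₜ| = 268.039 km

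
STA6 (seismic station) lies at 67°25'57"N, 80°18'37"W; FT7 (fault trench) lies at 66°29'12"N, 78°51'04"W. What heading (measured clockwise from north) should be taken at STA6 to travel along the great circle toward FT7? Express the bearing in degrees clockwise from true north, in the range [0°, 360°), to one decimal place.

STA6: φ = +67.43250°, λ = -80.31028°
FT7: φ = +66.48667°, λ = -78.85111°
Δλ = 1.4592°
y = sin Δλ · cos φ₂ = 0.010159
x = cos φ₁ sin φ₂ − sin φ₁ cos φ₂ cos Δλ = -0.016388
θ = atan2(y, x) = 148.2036° → 148.2036° (mod 360°)

148.2°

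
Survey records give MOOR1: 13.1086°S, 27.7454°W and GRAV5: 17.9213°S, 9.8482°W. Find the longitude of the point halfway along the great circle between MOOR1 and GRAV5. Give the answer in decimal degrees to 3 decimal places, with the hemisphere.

18.902°W

Bx = cos φ₂ cos Δλ = 0.905437,  By = cos φ₂ sin Δλ = 0.292399
φₘ = atan2(sin φ₁ + sin φ₂, √((cos φ₁ + Bx)² + By²)) = -15.69673°
λₘ = λ₁ + atan2(By, cos φ₁ + Bx) = -18.90205°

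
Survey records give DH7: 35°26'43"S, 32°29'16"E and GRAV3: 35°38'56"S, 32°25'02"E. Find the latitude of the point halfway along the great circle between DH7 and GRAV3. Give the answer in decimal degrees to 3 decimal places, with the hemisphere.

35.547°S

DH7: φ = -35.44528°, λ = +32.48778°
GRAV3: φ = -35.64889°, λ = +32.41722°
Bx = cos φ₂ cos Δλ = 0.812603,  By = cos φ₂ sin Δλ = -0.001001
φₘ = atan2(sin φ₁ + sin φ₂, √((cos φ₁ + Bx)² + By²)) = -35.54709°
λₘ = λ₁ + atan2(By, cos φ₁ + Bx) = 32.45254°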